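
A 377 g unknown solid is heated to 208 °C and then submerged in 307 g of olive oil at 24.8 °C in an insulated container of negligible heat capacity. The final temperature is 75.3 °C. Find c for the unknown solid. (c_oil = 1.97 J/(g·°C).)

c ≈ 0.61 J/(g·°C)

m_s c (T_s − T_f) = m_oil c_oil (T_f − T_0):
377·c·(208 − 75.3) = 307·1.97·(75.3 − 24.8)
50028 c = 30542  ⇒  c ≈ 0.6105 J/(g·°C)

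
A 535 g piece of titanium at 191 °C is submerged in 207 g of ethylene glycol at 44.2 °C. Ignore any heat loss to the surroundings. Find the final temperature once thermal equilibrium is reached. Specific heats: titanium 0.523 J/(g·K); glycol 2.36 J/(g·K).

T_f ≈ 97.7 °C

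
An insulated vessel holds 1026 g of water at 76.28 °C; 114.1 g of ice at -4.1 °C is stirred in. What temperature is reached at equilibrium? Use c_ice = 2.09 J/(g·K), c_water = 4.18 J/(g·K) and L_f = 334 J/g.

Let T be the final temperature. ΣQ_i = 0:
ice -4.1→0 °C: 114.1·2.09·4.1 = 977.72; melt ice: 114.1·334 = 38109; warm the meltwater: 476.94 T; water cools: 1026·4.18·(T − 76.28) = 4288.7(T − 76.28)
4765.6 T = 327141 − 39087 = 288053
T ≈ 60.44 °C. Since T > 0 °C, the all-ice-melts assumption holds.

T_f ≈ 60.4 °C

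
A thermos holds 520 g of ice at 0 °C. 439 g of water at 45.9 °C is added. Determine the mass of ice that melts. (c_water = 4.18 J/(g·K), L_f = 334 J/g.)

m_melted ≈ 252 g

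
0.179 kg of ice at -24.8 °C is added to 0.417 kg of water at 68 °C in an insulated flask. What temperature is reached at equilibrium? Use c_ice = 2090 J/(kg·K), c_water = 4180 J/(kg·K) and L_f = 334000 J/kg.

T_f ≈ 19.9 °C

Let T be the final temperature. ΣQ_i = 0:
warm ice to 0 °C: 0.179·2090·(0 − (-24.8)) = 9277.9
  latent heat to melt: 0.179·334000 = 59786
  warm the meltwater: 748.22 T
  water cools: 0.417·4180·(T − 68) = 1743.1(T − 68)
2491.3 T = 118528 − 69064 = 49464
T ≈ 19.85 °C (positive, so assuming full melt was valid).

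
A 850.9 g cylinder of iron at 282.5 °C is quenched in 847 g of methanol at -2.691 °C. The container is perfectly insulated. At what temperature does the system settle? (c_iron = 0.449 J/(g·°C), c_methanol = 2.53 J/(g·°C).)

|Q_iron| = |Q_methanol|:
850.9*0.449*(282.5 − T) = 847*2.53*(T − (-2.691))
382.05(282.5 − T) = 2142.9(T − (-2.691))
2525 T = 102164  ⇒  T ≈ 40.46 °C

T_f ≈ 40.5 °C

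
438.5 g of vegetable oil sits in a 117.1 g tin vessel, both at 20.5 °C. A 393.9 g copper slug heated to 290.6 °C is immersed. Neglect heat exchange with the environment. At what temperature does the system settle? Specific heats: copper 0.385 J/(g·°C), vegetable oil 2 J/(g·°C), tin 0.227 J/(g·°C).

T_f ≈ 59.3 °C

Taking heat into each body as positive, Σ m c ΔT = 0:
393.9·0.385·(T − 290.6) + 438.5·2·(T − 20.5) + 117.1·0.227·(T − 20.5) = 0
151.65(T − 290.6) + 877(T − 20.5) + 26.58(T − 20.5) = 0
(151.65 + 877 + 26.58) T = 151.65·290.6 + 877·20.5 + 26.58·20.5
T = 62593/1055.2 ≈ 59.32 °C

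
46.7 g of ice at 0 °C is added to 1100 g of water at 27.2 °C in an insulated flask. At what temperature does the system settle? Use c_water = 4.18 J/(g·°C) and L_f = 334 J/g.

Conservation of energy gives ΣQ = 0:
latent heat to melt: 46.7×334 = 15598; warm the meltwater: 195.21 T; water cools: 1100×4.18×(T − 27.2) = 4598(T − 27.2)
4793.2 T = 125066 − 15598 = 109468
T ≈ 22.84 °C. Since T > 0 °C, the all-ice-melts assumption holds.

T_f ≈ 22.8 °C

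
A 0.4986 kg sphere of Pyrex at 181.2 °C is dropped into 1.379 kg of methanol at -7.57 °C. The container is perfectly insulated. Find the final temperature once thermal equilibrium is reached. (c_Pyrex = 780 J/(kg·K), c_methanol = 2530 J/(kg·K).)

T_f ≈ 11.4 °C

Let T be the final temperature. ΣQ_i = 0:
0.4986·780·(T − 181.2) + 1.379·2530·(T − (-7.57)) = 0
388.91(T − 181.2) + 3488.9(T − (-7.57)) = 0
3877.8 T = 44059
T = 44059/3877.8 ≈ 11.36 °C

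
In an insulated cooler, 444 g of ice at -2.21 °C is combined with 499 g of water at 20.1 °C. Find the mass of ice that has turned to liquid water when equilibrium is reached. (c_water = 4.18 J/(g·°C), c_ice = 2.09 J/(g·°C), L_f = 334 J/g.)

m_melted ≈ 119 g

Water can give up m c ΔT = 499×4.18×20.1 = 41925 J before reaching 0 °C.
Of that, 444×2.09×2.21 = 2050.8 J goes to bring the ice to 0 °C, leaving 39874 J.
To melt every bit of ice: 444×334 = 148296 J.
Since 39874 < 148296 J, not all the ice melts; equilibrium is at 0 °C.
m_melted×334 = 39874  ⇒  m_melted ≈ 119.4 g.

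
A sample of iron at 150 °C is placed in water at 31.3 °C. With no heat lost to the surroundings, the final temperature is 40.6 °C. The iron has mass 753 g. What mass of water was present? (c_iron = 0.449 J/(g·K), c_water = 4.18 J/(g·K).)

m ≈ 951 g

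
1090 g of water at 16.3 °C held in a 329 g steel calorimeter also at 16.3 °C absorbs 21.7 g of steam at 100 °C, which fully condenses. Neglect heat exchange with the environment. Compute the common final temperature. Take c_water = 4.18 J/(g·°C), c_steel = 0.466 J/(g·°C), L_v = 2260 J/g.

Sum of m c ΔT and latent-heat terms is zero:
latent heat released on condensation: 21.7·2260 = 49042
  condensed water 100 °C→T: 90.71(T − 100)
  water warms: 1090·4.18·(T − 16.3) = 4556.2(T − 16.3)
  steel cup: 329·0.466·(T − 16.3) = 153.31(T − 16.3)
4800.2 T = 49042 + 9070.6 + 76765 = 134878
T ≈ 28.10 °C, under the boiling point, so the assumption holds.

T_f ≈ 28.1 °C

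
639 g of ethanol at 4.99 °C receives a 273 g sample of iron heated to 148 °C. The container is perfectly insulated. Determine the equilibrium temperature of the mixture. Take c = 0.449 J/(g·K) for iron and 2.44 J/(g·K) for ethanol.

T_f ≈ 15.4 °C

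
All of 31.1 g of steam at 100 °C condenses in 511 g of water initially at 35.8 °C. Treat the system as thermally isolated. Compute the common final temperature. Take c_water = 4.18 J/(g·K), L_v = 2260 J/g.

Energy conservation, ΣQ = 0:
latent heat released on condensation: 31.1×2260 = 70286; condensate cools 100→T: 31.1×4.18×(T − 100) = 130(T − 100); original water: 2136(T − 35.8)
2266 T = 70286 + 13000 + 76468 = 159754
T ≈ 70.50 °C, under the boiling point, so the assumption holds.

T_f ≈ 70.5 °C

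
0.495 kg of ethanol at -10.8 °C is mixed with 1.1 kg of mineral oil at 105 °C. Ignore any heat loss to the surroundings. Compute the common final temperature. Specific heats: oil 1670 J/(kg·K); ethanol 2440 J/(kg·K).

|Q_oil| = |Q_ethanol|:
1.1×1670×(105 − T) = 0.495×2440×(T − (-10.8))
1837(105 − T) = 1207.8(T − (-10.8))
3044.8 T = 179841  ⇒  T ≈ 59.06 °C

T_f ≈ 59.1 °C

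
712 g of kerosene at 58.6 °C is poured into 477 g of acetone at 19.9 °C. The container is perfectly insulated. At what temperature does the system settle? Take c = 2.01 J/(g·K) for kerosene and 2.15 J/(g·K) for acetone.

T_f ≈ 42.4 °C

Setting the total heat transfer to zero:
712*2.01*(T − 58.6) + 477*2.15*(T − 19.9) = 0
1431.1(T − 58.6) + 1025.5(T − 19.9) = 0
(1431.1 + 1025.5) T = 1431.1*58.6 + 1025.5*19.9
T = 104272 / 2456.7 = 42.4 °C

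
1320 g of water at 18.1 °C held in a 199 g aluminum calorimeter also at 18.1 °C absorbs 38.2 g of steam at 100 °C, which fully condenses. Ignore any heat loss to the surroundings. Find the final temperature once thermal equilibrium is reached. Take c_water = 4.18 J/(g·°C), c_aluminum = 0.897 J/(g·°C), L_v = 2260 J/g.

T_f ≈ 35.1 °C

Setting the total heat transfer to zero:
condense steam: −38.2×2260 = −86332; condensate cools 100→T: 38.2×4.18×(T − 100) = 159.68(T − 100); original water: 5517.6(T − 18.1); aluminum cup: 199×0.897×(T − 18.1) = 178.5(T − 18.1)
5855.8 T = 86332 + 15968 + 103099 = 205399
T ≈ 35.08 °C (< 100 °C, so full condensation is consistent).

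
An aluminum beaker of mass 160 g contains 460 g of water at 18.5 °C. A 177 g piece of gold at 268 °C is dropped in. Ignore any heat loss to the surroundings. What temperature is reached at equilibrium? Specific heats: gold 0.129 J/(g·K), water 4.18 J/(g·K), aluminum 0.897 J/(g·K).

T_f is the heat-capacity-weighted average of the initial temperatures:
T_f = (22.83·268 + 1922.8·18.5 + 143.52·18.5) / (22.83 + 1922.8 + 143.52)
    = 44346 / 2089.2 ≈ 21.23 °C

T_f ≈ 21.2 °C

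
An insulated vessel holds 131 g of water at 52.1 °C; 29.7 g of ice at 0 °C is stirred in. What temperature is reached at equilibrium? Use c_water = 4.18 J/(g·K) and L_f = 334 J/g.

Taking heat into each body as positive, Σ m c ΔT = 0:
fusion: m_ice L_f = 29.7·334 = 9919.8; meltwater 0→T: 29.7·4.18·T = 124.15 T; water: 547.58(T − 52.1)
671.73 T = 28529 − 9919.8 = 18609
T ≈ 27.70 °C — above 0 °C, consistent with complete melting.

T_f ≈ 27.7 °C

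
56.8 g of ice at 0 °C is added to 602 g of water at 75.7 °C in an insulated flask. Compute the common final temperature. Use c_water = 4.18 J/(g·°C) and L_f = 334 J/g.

T_f ≈ 62.3 °C

Energy balance with sensible and latent terms:
fusion: m_ice L_f = 56.8·334 = 18971; warm the meltwater: 237.42 T; water cools: 602·4.18·(T − 75.7) = 2516.4(T − 75.7)
2753.8 T = 190488 − 18971 = 171517
T ≈ 62.28 °C — above 0 °C, consistent with complete melting.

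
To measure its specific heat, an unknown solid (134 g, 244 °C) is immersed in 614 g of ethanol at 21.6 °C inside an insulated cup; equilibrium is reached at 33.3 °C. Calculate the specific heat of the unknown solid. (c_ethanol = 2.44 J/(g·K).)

c ≈ 0.621 J/(g·K)

m_s c (T_s − T_f) = m_ethanol c_ethanol (T_f − T_0):
134×c×(244 − 33.3) = 614×2.44×(33.3 − 21.6)
28234 c = 17528  ⇒  c ≈ 0.6208 J/(g·K)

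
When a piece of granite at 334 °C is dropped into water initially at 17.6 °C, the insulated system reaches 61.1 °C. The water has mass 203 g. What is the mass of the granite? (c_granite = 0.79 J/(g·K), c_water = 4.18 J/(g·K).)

Heat lost by the granite = heat gained by the water:
m×0.79×(334 − 61.1) = 203×4.18×(61.1 − 17.6)
215.59 m = 36911  ⇒  m ≈ 171.2 g

m ≈ 171 g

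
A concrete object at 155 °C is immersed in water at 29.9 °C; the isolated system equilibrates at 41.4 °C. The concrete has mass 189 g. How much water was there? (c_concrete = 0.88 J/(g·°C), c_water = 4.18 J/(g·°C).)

Net heat exchanged in the isolated system is zero:
189·0.88·(41.4 − 155) + m·4.18·(41.4 − 29.9) = 0
48.07 m = 18894
m = 18894/48.07 ≈ 393.1 g

m ≈ 393 g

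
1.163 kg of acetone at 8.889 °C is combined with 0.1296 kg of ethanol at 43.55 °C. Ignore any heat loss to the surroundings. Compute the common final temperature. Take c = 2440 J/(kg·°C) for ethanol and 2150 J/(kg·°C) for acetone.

T_f ≈ 12.8 °C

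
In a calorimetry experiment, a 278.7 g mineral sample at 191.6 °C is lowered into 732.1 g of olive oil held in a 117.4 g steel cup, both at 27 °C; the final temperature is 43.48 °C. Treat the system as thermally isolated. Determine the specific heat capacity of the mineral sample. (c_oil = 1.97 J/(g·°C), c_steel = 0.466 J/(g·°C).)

Energy conservation, ΣQ = 0:
278.7·c·(43.48 − 191.6) + 732.1·1.97·(43.48 − 27) + 117.4·0.466·(43.48 − 27) = 0
-41281 c = -24670
c = -24670/-41281 ≈ 0.5976 J/(g·°C)

c ≈ 0.598 J/(g·°C)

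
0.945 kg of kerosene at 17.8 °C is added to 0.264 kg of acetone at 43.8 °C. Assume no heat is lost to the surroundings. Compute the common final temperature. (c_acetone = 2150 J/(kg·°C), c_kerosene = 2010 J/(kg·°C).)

Taking heat into each body as positive, Σ m c ΔT = 0:
0.264*2150*(T − 43.8) + 0.945*2010*(T − 17.8) = 0
2467 T = 58671
T = 58671 / 2467 = 23.8 °C

T_f ≈ 23.8 °C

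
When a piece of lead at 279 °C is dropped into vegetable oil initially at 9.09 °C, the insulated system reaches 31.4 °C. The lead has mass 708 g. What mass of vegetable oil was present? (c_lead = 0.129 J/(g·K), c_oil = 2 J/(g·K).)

Heat lost by the lead = heat gained by the oil:
708×0.129×(279 − 31.4) = m×2×(31.4 − 9.09)
44.62 m = 22614  ⇒  m ≈ 506.8 g

m ≈ 507 g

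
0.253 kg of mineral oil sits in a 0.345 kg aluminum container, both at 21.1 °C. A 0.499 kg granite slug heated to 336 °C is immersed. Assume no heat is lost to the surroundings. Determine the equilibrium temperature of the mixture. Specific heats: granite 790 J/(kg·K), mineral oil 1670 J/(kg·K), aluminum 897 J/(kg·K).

Energy conservation, ΣQ = 0:
0.499×790×(T − 336) + 0.253×1670×(T − 21.1) + 0.345×897×(T − 21.1) = 0
394.21(T − 336) + 422.51(T − 21.1) + 309.46(T − 21.1) = 0
1126.2 T = 147899
T = 147899 / 1126.2 = 131 °C

T_f ≈ 131.3 °C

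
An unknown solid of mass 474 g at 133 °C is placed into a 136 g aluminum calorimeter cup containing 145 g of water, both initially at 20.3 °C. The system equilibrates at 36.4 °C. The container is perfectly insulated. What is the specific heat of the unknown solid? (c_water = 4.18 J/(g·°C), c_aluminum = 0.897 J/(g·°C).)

Taking heat into each body as positive, Σ m c ΔT = 0:
474·c·(36.4 − 133) + 145·4.18·(36.4 − 20.3) + 136·0.897·(36.4 − 20.3) = 0
-45788 c = -11722
c = -11722/-45788 ≈ 0.256 J/(g·°C)

c ≈ 0.256 J/(g·°C)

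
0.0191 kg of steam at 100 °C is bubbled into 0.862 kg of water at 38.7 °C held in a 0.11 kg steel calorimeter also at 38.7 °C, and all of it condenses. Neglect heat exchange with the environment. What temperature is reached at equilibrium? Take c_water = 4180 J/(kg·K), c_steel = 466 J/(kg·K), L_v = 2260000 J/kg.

Net heat exchanged in the isolated system is zero:
steam→water at 100 °C releases m L_v = 0.0191×2260000 = 43166
  condensed water 100 °C→T: 79.84(T − 100)
  water warms: 0.862×4180×(T − 38.7) = 3603.2(T − 38.7)
  steel cup: 0.11×466×(T − 38.7) = 51.26(T − 38.7)
3734.3 T = 43166 + 7983.8 + 141426 = 192576
T ≈ 51.57 °C, under the boiling point, so the assumption holds.

T_f ≈ 51.6 °C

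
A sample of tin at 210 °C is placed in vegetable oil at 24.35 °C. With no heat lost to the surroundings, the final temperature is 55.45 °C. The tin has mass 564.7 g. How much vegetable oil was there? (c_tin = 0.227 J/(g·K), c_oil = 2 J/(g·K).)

m ≈ 319 g

Heat lost by the tin = heat gained by the oil:
564.7·0.227·(210 − 55.45) = m·2·(55.45 − 24.35)
62.2 m = 19811  ⇒  m ≈ 318.5 g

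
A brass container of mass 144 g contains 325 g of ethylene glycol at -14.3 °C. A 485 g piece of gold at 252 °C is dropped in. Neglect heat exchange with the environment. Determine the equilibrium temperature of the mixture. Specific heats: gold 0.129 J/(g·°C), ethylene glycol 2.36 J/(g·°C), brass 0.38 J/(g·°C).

T_f ≈ 4.5 °C

Energy conservation, ΣQ = 0:
485·0.129·(T − 252) + 325·2.36·(T − (-14.3)) + 144·0.38·(T − (-14.3)) = 0
(62.57 + 767 + 54.72) T = 62.57·252 + 767·(-14.3) + 54.72·(-14.3)
T ≈ 4.54 °C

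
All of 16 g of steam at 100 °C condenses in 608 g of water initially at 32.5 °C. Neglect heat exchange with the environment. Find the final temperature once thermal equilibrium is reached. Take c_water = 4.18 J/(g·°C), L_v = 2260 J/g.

Heat gained plus heat lost sum to zero:
condense steam: −16·2260 = −36160; condensed water 100 °C→T: 66.88(T − 100); original water: 2541.4(T − 32.5)
2608.3 T = 36160 + 6688 + 82597 = 125445
T ≈ 48.09 °C — below 100 °C, confirming all the steam condensed.

T_f ≈ 48.1 °C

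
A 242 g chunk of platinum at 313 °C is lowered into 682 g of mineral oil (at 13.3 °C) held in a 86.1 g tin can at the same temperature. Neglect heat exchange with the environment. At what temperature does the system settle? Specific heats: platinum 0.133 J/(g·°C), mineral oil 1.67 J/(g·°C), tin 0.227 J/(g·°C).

T_f ≈ 21.4 °C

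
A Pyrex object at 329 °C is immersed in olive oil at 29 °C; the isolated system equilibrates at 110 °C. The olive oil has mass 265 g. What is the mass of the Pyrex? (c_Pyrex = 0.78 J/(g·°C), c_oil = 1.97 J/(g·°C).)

Setting the total heat transfer to zero:
m·0.78·(110 − 329) + 265·1.97·(110 − 29) = 0
-170.82 m = -42286
m = -42286/-170.82 ≈ 247.5 g

m ≈ 248 g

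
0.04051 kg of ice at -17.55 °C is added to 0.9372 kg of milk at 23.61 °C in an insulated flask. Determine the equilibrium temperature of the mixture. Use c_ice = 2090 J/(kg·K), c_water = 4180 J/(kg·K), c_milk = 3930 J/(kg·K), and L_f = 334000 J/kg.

T_f ≈ 18.7 °C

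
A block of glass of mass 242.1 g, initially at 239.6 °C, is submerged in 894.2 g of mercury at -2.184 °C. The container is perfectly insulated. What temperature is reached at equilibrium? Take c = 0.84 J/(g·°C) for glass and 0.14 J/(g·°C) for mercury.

T_f ≈ 147.5 °C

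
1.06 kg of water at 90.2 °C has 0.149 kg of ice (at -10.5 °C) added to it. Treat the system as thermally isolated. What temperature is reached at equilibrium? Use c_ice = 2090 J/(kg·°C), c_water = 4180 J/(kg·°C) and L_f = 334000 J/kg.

Sum of m c ΔT and latent-heat terms is zero:
ice -10.5→0 °C: 0.149×2090×10.5 = 3269.8
  melt ice: 0.149×334000 = 49766
  meltwater 0→T: 0.149×4180×T = 622.82 T
  water cools: 1.06×4180×(T − 90.2) = 4430.8(T − 90.2)
5053.6 T = 399658 − 53036 = 346622
T ≈ 68.59 °C (positive, so assuming full melt was valid).

T_f ≈ 68.6 °C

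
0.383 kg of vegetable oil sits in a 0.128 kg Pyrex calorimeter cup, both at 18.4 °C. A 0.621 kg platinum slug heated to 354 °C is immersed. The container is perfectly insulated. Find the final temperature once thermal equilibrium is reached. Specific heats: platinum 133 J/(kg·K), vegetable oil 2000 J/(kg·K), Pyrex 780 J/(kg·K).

Heat gained plus heat lost sum to zero:
0.621×133×(T − 354) + 0.383×2000×(T − 18.4) + 0.128×780×(T − 18.4) = 0
82.59(T − 354) + 766(T − 18.4) + 99.84(T − 18.4) = 0
948.43 T = 45169
T = 45169/948.43 ≈ 47.63 °C

T_f ≈ 47.6 °C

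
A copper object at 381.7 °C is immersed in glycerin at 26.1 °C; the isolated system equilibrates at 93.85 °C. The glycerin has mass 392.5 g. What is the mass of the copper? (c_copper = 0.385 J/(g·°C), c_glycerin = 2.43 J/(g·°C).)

m ≈ 583 g

|Q_copper| = |Q_glycerin|:
m×0.385×(381.7 − 93.85) = 392.5×2.43×(93.85 − 26.1)
110.82 m = 64618  ⇒  m ≈ 583.1 g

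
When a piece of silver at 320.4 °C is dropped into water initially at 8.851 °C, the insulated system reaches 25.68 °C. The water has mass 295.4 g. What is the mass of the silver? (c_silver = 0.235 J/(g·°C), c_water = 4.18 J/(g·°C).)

Heat gained plus heat lost sum to zero:
m×0.235×(25.68 − 320.4) + 295.4×4.18×(25.68 − 8.851) = 0
-69.26 m = -20780
m = -20780/-69.26 ≈ 300 g

m ≈ 300 g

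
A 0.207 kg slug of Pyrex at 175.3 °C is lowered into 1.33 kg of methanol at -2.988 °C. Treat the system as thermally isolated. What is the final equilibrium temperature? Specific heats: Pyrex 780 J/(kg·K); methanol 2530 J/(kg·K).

T_f ≈ 5.2 °C

Heat lost by the Pyrex equals heat gained by the methanol:
0.207·780·(175.3 − T) = 1.33·2530·(T − (-2.988))
161.46(175.3 − T) = 3364.9(T − (-2.988))
3526.4 T = 18250  ⇒  T ≈ 5.18 °C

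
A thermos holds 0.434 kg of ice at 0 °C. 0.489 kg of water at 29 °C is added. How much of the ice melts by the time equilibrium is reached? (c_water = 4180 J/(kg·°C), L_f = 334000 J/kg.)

m_melted ≈ 0.177 kg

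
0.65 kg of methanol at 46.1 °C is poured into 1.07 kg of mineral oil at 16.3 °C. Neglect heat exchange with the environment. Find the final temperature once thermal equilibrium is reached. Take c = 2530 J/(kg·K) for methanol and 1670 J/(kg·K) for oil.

Taking heat into each body as positive, Σ m c ΔT = 0:
0.65*2530*(T − 46.1) + 1.07*1670*(T − 16.3) = 0
1644.5(T − 46.1) + 1786.9(T − 16.3) = 0
3431.4 T = 104938
T = 104938/3431.4 ≈ 30.58 °C

T_f ≈ 30.6 °C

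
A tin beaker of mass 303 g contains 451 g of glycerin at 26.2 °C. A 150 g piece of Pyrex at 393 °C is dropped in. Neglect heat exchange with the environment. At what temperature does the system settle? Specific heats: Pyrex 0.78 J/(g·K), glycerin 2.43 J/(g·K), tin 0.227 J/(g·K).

T_f ≈ 59.7 °C

Taking heat into each body as positive, Σ m c ΔT = 0:
150×0.78×(T − 393) + 451×2.43×(T − 26.2) + 303×0.227×(T − 26.2) = 0
1281.7 T = 76496
T = 76496 / 1281.7 = 59.7 °C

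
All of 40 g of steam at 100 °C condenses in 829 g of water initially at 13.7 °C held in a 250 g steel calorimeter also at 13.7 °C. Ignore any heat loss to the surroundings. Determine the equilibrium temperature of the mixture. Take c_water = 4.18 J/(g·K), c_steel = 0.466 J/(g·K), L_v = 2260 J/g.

T_f ≈ 41.7 °C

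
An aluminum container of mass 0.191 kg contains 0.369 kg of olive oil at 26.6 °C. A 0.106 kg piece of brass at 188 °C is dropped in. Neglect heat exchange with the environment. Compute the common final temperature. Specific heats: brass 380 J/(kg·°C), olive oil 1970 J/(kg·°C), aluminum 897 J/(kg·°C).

T_f ≈ 33.5 °C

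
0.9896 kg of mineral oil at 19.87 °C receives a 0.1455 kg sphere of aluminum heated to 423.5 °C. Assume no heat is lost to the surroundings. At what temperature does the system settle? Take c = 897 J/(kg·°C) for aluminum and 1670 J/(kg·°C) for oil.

With ΣQ=0 the equilibrium temperature is the m·c-weighted mean:
T_f = (130.51×423.5 + 1652.6×19.87) / (130.51 + 1652.6)
    = 88110 / 1783.1 ≈ 49.41 °C

T_f ≈ 49.4 °C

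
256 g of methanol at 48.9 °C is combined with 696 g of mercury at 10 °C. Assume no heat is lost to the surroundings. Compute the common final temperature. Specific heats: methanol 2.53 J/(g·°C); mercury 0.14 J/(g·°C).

T_f ≈ 43.8 °C

Heat lost by the methanol equals heat gained by the mercury:
256×2.53×(48.9 − T) = 696×0.14×(T − 10)
647.68(48.9 − T) = 97.44(T − 10)
745.12 T = 32646  ⇒  T ≈ 43.81 °C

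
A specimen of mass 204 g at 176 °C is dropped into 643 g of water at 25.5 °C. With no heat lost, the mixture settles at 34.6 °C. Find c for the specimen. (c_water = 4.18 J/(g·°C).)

Energy conservation, ΣQ = 0:
204·c·(34.6 − 176) + 643·4.18·(34.6 − 25.5) = 0
-28846 c = -24458
c = -24458/-28846 ≈ 0.8479 J/(g·°C)

c ≈ 0.848 J/(g·°C)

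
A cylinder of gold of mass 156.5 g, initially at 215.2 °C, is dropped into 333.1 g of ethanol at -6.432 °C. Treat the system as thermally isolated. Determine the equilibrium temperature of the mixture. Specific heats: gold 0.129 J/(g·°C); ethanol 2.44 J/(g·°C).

Heat gained plus heat lost sum to zero:
156.5*0.129*(T − 215.2) + 333.1*2.44*(T − (-6.432)) = 0
832.95 T = -883.13
T = -883.13 / 832.95 = -1.06 °C

T_f ≈ -1.1 °C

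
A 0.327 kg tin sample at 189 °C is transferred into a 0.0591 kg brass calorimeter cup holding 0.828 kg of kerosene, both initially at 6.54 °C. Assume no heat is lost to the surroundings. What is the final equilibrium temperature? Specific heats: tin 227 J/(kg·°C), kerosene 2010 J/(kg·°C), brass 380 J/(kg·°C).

T_f ≈ 14.2 °C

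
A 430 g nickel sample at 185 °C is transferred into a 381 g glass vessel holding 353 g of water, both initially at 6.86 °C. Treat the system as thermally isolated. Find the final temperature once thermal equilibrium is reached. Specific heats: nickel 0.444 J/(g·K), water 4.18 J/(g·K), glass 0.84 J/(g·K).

T_f ≈ 24.0 °C

Conservation of energy gives ΣQ = 0:
430×0.444×(T − 185) + 353×4.18×(T − 6.86) + 381×0.84×(T − 6.86) = 0
190.92(T − 185) + 1475.5(T − 6.86) + 320.04(T − 6.86) = 0
(190.92 + 1475.5 + 320.04) T = 190.92×185 + 1475.5×6.86 + 320.04×6.86
T ≈ 23.98 °C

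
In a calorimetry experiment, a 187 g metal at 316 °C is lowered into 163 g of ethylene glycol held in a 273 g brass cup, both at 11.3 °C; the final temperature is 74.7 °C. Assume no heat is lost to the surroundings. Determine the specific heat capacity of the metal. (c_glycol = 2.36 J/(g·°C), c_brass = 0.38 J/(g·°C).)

Energy conservation, ΣQ = 0:
187·c·(74.7 − 316) + 163·2.36·(74.7 − 11.3) + 273·0.38·(74.7 − 11.3) = 0
-45123 c = -30966
c = -30966/-45123 ≈ 0.6863 J/(g·°C)

c ≈ 0.686 J/(g·°C)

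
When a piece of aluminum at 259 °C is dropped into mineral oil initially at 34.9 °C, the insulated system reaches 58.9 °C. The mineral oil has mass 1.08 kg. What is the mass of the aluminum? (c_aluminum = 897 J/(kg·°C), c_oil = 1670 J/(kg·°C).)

m ≈ 0.241 kg

Taking heat into each body as positive, Σ m c ΔT = 0:
m·897·(58.9 − 259) + 1.08·1670·(58.9 − 34.9) = 0
-179490 m = -43286
m = -43286/-179490 ≈ 0.2412 kg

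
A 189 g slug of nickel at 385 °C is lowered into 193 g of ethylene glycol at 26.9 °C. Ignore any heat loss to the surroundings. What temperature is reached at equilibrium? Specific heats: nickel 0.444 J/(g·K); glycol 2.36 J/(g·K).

T_f ≈ 82.6 °C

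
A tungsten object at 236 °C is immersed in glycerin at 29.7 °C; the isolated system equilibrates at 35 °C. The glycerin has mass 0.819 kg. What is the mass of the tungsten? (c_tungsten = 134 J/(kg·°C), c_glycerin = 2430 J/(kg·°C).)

m ≈ 0.392 kg

Energy conservation, ΣQ = 0:
m·134·(35 − 236) + 0.819·2430·(35 − 29.7) = 0
-26934 m = -10548
m = -10548/-26934 ≈ 0.3916 kg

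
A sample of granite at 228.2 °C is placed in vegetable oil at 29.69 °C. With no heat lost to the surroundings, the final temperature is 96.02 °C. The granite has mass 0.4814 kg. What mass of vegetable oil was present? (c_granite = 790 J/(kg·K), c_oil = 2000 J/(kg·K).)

Net heat exchanged in the isolated system is zero:
0.4814·790·(96.02 − 228.2) + m·2000·(96.02 − 29.69) = 0
132660 m = 50269
m = 50269/132660 ≈ 0.3789 kg

m ≈ 0.379 kg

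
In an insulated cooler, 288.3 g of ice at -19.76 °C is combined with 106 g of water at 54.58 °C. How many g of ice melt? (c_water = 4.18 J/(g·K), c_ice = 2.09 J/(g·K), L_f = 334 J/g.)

m_melted ≈ 36.8 g

Water can give up m c ΔT = 106×4.18×54.58 = 24183 J before reaching 0 °C.
Warming the ice to 0 °C takes 288.3×2.09×19.76 = 11906 J, leaving 12277 J for melting.
Fully melting the ice requires m_ice L_f = 288.3×334 = 96292 J.
12277 J < 96292 J, so only part of the ice melts and the system sits at 0 °C.
Mass melted = 12277/334 ≈ 36.76 g.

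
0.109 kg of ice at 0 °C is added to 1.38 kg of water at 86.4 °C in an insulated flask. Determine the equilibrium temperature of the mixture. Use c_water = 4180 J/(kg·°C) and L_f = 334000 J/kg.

T_f ≈ 74.2 °C

Let T be the final temperature. ΣQ_i = 0:
fusion: m_ice L_f = 0.109·334000 = 36406; warm the meltwater: 455.62 T; water cools: 1.38·4180·(T − 86.4) = 5768.4(T − 86.4)
6224 T = 498390 − 36406 = 461984
T ≈ 74.23 °C. Since T > 0 °C, the all-ice-melts assumption holds.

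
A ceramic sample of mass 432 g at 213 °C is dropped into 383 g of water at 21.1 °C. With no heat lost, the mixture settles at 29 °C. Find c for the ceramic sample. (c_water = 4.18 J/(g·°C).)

c ≈ 0.159 J/(g·°C)

Heat lost by the ceramic sample = heat gained by the water:
432×c×(213 − 29) = 383×4.18×(29 − 21.1)
79488 c = 12647  ⇒  c ≈ 0.1591 J/(g·°C)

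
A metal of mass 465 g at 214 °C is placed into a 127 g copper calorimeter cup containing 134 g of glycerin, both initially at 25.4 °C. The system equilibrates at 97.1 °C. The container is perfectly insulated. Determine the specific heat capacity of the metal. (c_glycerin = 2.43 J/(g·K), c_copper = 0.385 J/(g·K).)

c ≈ 0.494 J/(g·K)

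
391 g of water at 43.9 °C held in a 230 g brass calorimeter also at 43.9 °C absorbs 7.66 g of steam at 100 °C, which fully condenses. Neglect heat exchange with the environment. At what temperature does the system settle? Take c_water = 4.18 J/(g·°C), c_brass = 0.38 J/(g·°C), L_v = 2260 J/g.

Conservation of energy gives ΣQ = 0:
steam→water at 100 °C releases m L_v = 7.66×2260 = 17312
  condensate cools 100→T: 7.66×4.18×(T − 100) = 32.02(T − 100)
  water warms: 391×4.18×(T − 43.9) = 1634.4(T − 43.9)
  cup: 87.4(T − 43.9)
1753.8 T = 17312 + 3201.9 + 75586 = 96100
T ≈ 54.80 °C (< 100 °C, so full condensation is consistent).

T_f ≈ 54.8 °C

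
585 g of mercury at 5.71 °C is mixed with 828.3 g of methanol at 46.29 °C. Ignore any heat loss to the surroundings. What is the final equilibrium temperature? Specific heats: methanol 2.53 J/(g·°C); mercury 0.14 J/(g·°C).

Taking heat into each body as positive, Σ m c ΔT = 0:
828.3*2.53*(T − 46.29) + 585*0.14*(T − 5.71) = 0
2177.5 T = 97473
T = 97473/2177.5 ≈ 44.76 °C

T_f ≈ 44.8 °C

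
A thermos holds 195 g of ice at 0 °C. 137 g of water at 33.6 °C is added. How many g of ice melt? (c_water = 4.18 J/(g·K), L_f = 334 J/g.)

m_melted ≈ 57.6 g

Cooling the water to 0 °C releases 137·4.18·33.6 = 19241 J.
To melt every bit of ice: 195·334 = 65130 J.
Since 19241 < 65130 J, not all the ice melts; equilibrium is at 0 °C.
m_melted·334 = 19241  ⇒  m_melted ≈ 57.61 g.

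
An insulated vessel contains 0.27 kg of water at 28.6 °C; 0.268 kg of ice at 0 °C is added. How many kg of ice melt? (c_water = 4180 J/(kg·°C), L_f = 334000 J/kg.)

Cooling the water to 0 °C releases 0.27·4180·28.6 = 32278 J.
Fully melting the ice requires m_ice L_f = 0.268·334000 = 89512 J.
32278 J < 89512 J, so only part of the ice melts and the system sits at 0 °C.
m_melted·334000 = 32278  ⇒  m_melted ≈ 0.09664 kg.

m_melted ≈ 0.0966 kg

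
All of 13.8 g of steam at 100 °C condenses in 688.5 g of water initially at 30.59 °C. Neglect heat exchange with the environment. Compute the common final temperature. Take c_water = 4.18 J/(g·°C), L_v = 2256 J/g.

T_f ≈ 42.6 °C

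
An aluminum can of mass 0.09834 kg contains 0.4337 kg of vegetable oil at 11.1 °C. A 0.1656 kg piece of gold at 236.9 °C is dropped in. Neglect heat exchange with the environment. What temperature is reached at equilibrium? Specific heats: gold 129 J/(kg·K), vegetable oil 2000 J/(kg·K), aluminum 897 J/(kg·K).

T_f ≈ 16.0 °C

Net heat exchanged in the isolated system is zero:
0.1656*129*(T − 236.9) + 0.4337*2000*(T − 11.1) + 0.09834*897*(T − 11.1) = 0
21.36(T − 236.9) + 867.4(T − 11.1) + 88.21(T − 11.1) = 0
976.97 T = 15668
T = 15668 / 976.97 = 16 °C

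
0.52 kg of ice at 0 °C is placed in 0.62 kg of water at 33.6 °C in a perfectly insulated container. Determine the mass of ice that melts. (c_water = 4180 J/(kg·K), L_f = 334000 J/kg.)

Water can give up m c ΔT = 0.62·4180·33.6 = 87078 J before reaching 0 °C.
Fully melting the ice requires m_ice L_f = 0.52·334000 = 173680 J.
Since 87078 < 173680 J, not all the ice melts; equilibrium is at 0 °C.
m_melted·334000 = 87078  ⇒  m_melted ≈ 0.2607 kg.

m_melted ≈ 0.261 kg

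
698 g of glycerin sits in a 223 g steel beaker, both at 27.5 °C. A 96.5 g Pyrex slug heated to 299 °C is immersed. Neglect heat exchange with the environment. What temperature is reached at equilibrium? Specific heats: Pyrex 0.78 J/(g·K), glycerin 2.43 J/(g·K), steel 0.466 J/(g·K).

T_f ≈ 38.4 °C

Net heat exchanged in the isolated system is zero:
96.5×0.78×(T − 299) + 698×2.43×(T − 27.5) + 223×0.466×(T − 27.5) = 0
75.27(T − 299) + 1696.1(T − 27.5) + 103.92(T − 27.5) = 0
(75.27 + 1696.1 + 103.92) T = 75.27×299 + 1696.1×27.5 + 103.92×27.5
T = 72007/1875.3 ≈ 38.40 °C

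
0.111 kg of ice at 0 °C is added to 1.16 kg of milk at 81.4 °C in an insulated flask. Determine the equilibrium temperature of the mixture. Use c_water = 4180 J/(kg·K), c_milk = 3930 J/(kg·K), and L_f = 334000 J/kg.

T_f ≈ 66.5 °C

Energy conservation, ΣQ = 0:
melt ice: 0.111×334000 = 37074
  warm the meltwater: 463.98 T
  milk cools: 1.16×3930×(T − 81.4) = 4558.8(T − 81.4)
5022.8 T = 371086 − 37074 = 334012
T ≈ 66.50 °C — above 0 °C, consistent with complete melting.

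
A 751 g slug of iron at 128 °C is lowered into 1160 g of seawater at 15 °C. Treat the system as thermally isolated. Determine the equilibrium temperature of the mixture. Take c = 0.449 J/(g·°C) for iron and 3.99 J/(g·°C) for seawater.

T_f ≈ 22.7 °C

Set heat shed by the hot body equal to heat absorbed by the cold body:
751×0.449×(128 − T) = 1160×3.99×(T − 15)
337.2(128 − T) = 4628.4(T − 15)
4965.6 T = 112587  ⇒  T ≈ 22.67 °C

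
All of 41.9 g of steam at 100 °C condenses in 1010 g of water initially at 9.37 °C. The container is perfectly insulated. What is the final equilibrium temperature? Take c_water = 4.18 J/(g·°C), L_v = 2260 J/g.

T_f ≈ 34.5 °C

Let T be the final temperature. ΣQ_i = 0:
steam→water at 100 °C releases m L_v = 41.9·2260 = 94694; condensed water 100 °C→T: 175.14(T − 100); original water: 4221.8(T − 9.37)
4396.9 T = 94694 + 17514 + 39558 = 151766
T ≈ 34.52 °C (< 100 °C, so full condensation is consistent).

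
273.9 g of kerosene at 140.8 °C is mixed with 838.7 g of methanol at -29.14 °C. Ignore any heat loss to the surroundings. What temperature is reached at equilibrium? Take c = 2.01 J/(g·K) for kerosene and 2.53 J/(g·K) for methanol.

T_f ≈ 5.9 °C

Taking heat into each body as positive, Σ m c ΔT = 0:
273.9·2.01·(T − 140.8) + 838.7·2.53·(T − (-29.14)) = 0
550.54(T − 140.8) + 2121.9(T − (-29.14)) = 0
2672.4 T = 15683
T = 15683/2672.4 ≈ 5.87 °C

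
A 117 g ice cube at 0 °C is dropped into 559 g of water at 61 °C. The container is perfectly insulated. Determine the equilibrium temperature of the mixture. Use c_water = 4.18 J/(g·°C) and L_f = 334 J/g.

T_f ≈ 36.6 °C

Taking heat into each body as positive, Σ m c ΔT = 0:
fusion: m_ice L_f = 117×334 = 39078; meltwater 0→T: 117×4.18×T = 489.06 T; water: 2336.6(T − 61)
2825.7 T = 142534 − 39078 = 103456
T ≈ 36.61 °C — above 0 °C, consistent with complete melting.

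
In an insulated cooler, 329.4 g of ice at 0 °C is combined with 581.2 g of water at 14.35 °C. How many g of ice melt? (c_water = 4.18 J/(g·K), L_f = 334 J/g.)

m_melted ≈ 104 g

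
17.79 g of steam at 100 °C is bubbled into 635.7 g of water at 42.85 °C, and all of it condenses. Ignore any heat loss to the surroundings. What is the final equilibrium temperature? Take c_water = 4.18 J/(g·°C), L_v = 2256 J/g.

Setting the total heat transfer to zero:
condense steam: −17.79×2256 = −40134
  condensed water 100 °C→T: 74.36(T − 100)
  water warms: 635.7×4.18×(T − 42.85) = 2657.2(T − 42.85)
2731.6 T = 40134 + 7436.2 + 113862 = 161433
T ≈ 59.10 °C — below 100 °C, confirming all the steam condensed.

T_f ≈ 59.1 °C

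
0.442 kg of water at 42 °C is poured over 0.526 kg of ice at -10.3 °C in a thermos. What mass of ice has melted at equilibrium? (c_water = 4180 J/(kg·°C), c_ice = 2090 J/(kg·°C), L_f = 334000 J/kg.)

Water can give up m c ΔT = 0.442·4180·42 = 77598 J before reaching 0 °C.
Warming the ice to 0 °C takes 0.526·2090·10.3 = 11323 J, leaving 66274 J for melting.
Melting all 0.526 kg of ice would need 0.526·334000 = 175684 J.
Since 66274 < 175684 J, not all the ice melts; equilibrium is at 0 °C.
m_melted·334000 = 66274  ⇒  m_melted ≈ 0.1984 kg.

m_melted ≈ 0.198 kg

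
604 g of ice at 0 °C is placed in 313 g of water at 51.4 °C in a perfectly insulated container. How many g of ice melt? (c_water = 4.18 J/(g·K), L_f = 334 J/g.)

m_melted ≈ 201 g

Water can give up m c ΔT = 313×4.18×51.4 = 67249 J before reaching 0 °C.
Melting all 604 g of ice would need 604×334 = 201736 J.
67249 J < 201736 J, so only part of the ice melts and the system sits at 0 °C.
m_melted×334 = 67249  ⇒  m_melted ≈ 201.3 g.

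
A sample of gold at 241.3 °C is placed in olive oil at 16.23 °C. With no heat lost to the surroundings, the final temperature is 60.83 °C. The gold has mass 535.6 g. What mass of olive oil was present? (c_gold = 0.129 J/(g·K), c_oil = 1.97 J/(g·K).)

m ≈ 142 g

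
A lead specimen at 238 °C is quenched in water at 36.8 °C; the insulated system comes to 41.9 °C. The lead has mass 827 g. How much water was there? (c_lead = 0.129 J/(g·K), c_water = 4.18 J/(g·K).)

m ≈ 981 g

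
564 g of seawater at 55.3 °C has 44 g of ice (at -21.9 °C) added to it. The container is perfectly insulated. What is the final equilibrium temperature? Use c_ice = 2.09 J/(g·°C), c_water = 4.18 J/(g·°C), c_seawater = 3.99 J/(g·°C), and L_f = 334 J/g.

T_f ≈ 44.3 °C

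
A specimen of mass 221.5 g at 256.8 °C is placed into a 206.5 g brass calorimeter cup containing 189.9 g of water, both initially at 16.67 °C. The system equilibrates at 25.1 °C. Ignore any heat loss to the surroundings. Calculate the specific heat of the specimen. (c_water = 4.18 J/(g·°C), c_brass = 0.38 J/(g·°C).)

c ≈ 0.143 J/(g·°C)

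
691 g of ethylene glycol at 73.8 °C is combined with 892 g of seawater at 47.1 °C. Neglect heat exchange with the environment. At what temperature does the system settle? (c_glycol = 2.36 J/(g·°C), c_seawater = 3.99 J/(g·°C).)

|Q_glycol| = |Q_seawater|:
691×2.36×(73.8 − T) = 892×3.99×(T − 47.1)
1630.8(73.8 − T) = 3559.1(T − 47.1)
5189.8 T = 287983  ⇒  T ≈ 55.49 °C

T_f ≈ 55.5 °C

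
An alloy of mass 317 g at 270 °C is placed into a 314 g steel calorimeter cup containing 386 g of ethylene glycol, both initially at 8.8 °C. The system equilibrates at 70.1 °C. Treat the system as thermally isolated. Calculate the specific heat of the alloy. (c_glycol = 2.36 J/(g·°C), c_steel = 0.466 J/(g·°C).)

Setting the total heat transfer to zero:
317×c×(70.1 − 270) + 386×2.36×(70.1 − 8.8) + 314×0.466×(70.1 − 8.8) = 0
-63368 c = -64812
c = -64812/-63368 ≈ 1.023 J/(g·°C)

c ≈ 1.02 J/(g·°C)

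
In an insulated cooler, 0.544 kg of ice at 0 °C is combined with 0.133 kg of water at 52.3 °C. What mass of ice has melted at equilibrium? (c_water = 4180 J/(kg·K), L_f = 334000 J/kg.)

Heat available from the water dropping to 0 °C: 0.133×4180×52.3 = 29076 J.
Melting all 0.544 kg of ice would need 0.544×334000 = 181696 J.
29076 J < 181696 J, so only part of the ice melts and the system sits at 0 °C.
m_melt = 29076 / L_f = 0.08705 kg.

m_melted ≈ 0.0871 kg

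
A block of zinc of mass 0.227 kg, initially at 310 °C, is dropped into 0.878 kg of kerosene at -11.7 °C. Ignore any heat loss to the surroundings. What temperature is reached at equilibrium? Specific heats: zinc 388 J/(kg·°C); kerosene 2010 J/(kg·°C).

T_f ≈ 3.6 °C

Energy conservation, ΣQ = 0:
0.227·388·(T − 310) + 0.878·2010·(T − (-11.7)) = 0
(88.08 + 1764.8) T = 88.08·310 + 1764.8·(-11.7)
T = 6655.6/1852.9 ≈ 3.59 °C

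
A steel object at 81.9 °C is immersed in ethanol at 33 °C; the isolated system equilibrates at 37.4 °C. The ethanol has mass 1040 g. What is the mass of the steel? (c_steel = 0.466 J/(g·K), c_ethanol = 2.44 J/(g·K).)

m ≈ 538 g

Net heat exchanged in the isolated system is zero:
m·0.466·(37.4 − 81.9) + 1040·2.44·(37.4 − 33) = 0
-20.74 m = -11165
m = -11165/-20.74 ≈ 538.4 g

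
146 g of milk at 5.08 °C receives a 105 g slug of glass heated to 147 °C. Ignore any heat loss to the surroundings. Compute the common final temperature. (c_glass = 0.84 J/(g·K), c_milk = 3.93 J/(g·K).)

|Q_glass| = |Q_milk|:
105*0.84*(147 − T) = 146*3.93*(T − 5.08)
88.2(147 − T) = 573.78(T − 5.08)
661.98 T = 15880  ⇒  T ≈ 23.99 °C

T_f ≈ 24.0 °C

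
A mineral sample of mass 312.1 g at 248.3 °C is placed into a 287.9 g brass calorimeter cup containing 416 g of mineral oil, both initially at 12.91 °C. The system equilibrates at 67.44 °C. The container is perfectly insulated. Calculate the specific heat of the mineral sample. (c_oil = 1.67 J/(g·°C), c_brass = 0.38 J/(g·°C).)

Net heat exchanged in the isolated system is zero:
312.1×c×(67.44 − 248.3) + 416×1.67×(67.44 − 12.91) + 287.9×0.38×(67.44 − 12.91) = 0
-56446 c = -43849
c = -43849/-56446 ≈ 0.7768 J/(g·°C)

c ≈ 0.777 J/(g·°C)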